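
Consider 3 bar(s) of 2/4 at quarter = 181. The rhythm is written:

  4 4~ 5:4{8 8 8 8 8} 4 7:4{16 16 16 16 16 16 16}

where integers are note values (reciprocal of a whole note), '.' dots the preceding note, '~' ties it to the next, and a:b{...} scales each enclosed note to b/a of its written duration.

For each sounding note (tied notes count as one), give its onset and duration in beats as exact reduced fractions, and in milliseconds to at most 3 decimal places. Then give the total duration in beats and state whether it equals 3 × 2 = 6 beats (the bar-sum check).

1) 0.0ms=0b +331.492ms=1b
2) 331.492ms=1b +464.088ms=7/5b
3) 795.58ms=12/5b +132.597ms=2/5b
4) 928.177ms=14/5b +132.597ms=2/5b
5) 1060.773ms=16/5b +132.597ms=2/5b
6) 1193.37ms=18/5b +132.597ms=2/5b
7) 1325.967ms=4b +331.492ms=1b
8) 1657.459ms=5b +47.356ms=1/7b
9) 1704.815ms=36/7b +47.356ms=1/7b
10) 1752.17ms=37/7b +47.356ms=1/7b
11) 1799.526ms=38/7b +47.356ms=1/7b
12) 1846.882ms=39/7b +47.356ms=1/7b
13) 1894.238ms=40/7b +47.356ms=1/7b
14) 1941.594ms=41/7b +47.356ms=1/7b
Σ=6b of 6 (181bpm 2/4) — PASS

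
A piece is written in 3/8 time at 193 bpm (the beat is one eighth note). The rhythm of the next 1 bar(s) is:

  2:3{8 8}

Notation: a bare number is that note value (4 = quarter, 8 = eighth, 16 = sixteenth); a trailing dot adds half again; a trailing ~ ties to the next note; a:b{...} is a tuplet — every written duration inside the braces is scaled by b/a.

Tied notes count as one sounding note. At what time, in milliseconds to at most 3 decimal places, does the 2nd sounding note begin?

note 2 onset = 3/2b = 466.321ms

1. 0.0ms @ 0 + 466.321ms (3/2)
2. 466.321ms @ 3/2 + 466.321ms (3/2)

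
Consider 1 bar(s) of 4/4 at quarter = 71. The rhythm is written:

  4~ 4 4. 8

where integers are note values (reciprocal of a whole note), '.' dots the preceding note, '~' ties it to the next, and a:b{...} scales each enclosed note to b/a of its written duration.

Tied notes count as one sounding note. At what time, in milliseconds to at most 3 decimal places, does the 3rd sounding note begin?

1. 0.0ms @ 0 + 1690.141ms (2)
2. 1690.141ms @ 2 + 1267.606ms (3/2)
3. 2957.746ms @ 7/2 + 422.535ms (1/2)

note 3 onset = 7/2b = 2957.746ms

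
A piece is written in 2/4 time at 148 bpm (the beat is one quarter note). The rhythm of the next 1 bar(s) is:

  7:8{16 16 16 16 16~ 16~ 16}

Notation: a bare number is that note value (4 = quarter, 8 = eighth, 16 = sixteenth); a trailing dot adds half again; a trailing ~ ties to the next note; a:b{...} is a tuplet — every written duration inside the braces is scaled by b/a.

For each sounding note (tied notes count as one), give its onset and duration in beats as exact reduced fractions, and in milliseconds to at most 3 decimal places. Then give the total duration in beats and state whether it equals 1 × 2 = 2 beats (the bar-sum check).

1) 0.0ms=0b +115.83ms=2/7b
2) 115.83ms=2/7b +115.83ms=2/7b
3) 231.66ms=4/7b +115.83ms=2/7b
4) 347.49ms=6/7b +115.83ms=2/7b
5) 463.32ms=8/7b +347.49ms=6/7b
Σ=2b of 2 (148bpm 2/4) — PASS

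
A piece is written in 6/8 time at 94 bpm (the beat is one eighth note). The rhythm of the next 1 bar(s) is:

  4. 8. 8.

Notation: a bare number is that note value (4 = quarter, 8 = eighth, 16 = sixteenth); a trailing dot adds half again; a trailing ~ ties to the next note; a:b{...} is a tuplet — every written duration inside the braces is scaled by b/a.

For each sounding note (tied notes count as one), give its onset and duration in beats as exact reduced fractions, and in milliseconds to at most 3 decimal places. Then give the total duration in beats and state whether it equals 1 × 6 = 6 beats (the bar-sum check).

1) 0.0ms=0b +1914.894ms=3b
2) 1914.894ms=3b +957.447ms=3/2b
3) 2872.34ms=9/2b +957.447ms=3/2b
Σ=6b of 6 (94bpm 6/8) — PASS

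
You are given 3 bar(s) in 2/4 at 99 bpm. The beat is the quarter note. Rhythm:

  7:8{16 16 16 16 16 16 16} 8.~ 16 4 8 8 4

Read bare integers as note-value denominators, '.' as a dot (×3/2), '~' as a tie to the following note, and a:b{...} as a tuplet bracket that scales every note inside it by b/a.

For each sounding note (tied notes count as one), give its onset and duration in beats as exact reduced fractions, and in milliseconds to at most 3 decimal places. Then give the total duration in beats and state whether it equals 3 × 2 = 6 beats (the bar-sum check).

1) 0.0ms=0b +173.16ms=2/7b
2) 173.16ms=2/7b +173.16ms=2/7b
3) 346.32ms=4/7b +173.16ms=2/7b
4) 519.481ms=6/7b +173.16ms=2/7b
5) 692.641ms=8/7b +173.16ms=2/7b
6) 865.801ms=10/7b +173.16ms=2/7b
7) 1038.961ms=12/7b +173.16ms=2/7b
8) 1212.121ms=2b +606.061ms=1b
9) 1818.182ms=3b +606.061ms=1b
10) 2424.242ms=4b +303.03ms=1/2b
11) 2727.273ms=9/2b +303.03ms=1/2b
12) 3030.303ms=5b +606.061ms=1b
Σ=6b of 6 (99bpm 2/4) — PASS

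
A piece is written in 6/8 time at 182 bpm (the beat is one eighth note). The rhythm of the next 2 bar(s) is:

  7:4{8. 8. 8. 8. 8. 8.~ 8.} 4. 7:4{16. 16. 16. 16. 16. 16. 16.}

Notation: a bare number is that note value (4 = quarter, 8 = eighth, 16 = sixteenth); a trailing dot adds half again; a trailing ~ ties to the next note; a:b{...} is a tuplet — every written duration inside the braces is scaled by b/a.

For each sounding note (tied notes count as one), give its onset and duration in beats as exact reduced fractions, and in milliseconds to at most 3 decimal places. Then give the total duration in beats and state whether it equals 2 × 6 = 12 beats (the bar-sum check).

1) 0.0ms=0b +282.575ms=6/7b
2) 282.575ms=6/7b +282.575ms=6/7b
3) 565.149ms=12/7b +282.575ms=6/7b
4) 847.724ms=18/7b +282.575ms=6/7b
5) 1130.298ms=24/7b +282.575ms=6/7b
6) 1412.873ms=30/7b +565.149ms=12/7b
7) 1978.022ms=6b +989.011ms=3b
8) 2967.033ms=9b +141.287ms=3/7b
9) 3108.32ms=66/7b +141.287ms=3/7b
10) 3249.608ms=69/7b +141.287ms=3/7b
11) 3390.895ms=72/7b +141.287ms=3/7b
12) 3532.182ms=75/7b +141.287ms=3/7b
13) 3673.469ms=78/7b +141.287ms=3/7b
14) 3814.757ms=81/7b +141.287ms=3/7b
Σ=12b of 12 (182bpm 6/8) — PASS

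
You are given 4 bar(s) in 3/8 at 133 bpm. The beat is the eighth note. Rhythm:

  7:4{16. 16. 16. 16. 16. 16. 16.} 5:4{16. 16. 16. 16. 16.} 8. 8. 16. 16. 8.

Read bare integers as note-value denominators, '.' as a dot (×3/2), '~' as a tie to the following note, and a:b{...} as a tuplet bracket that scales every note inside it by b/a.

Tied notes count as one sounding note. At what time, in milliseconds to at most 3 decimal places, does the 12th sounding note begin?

note 12 onset = 27/5b = 2436.09ms

1. 0.0ms @ 0 + 193.34ms (3/7)
2. 193.34ms @ 3/7 + 193.34ms (3/7)
3. 386.681ms @ 6/7 + 193.34ms (3/7)
4. 580.021ms @ 9/7 + 193.34ms (3/7)
5. 773.362ms @ 12/7 + 193.34ms (3/7)
6. 966.702ms @ 15/7 + 193.34ms (3/7)
7. 1160.043ms @ 18/7 + 193.34ms (3/7)
8. 1353.383ms @ 3 + 270.677ms (3/5)
9. 1624.06ms @ 18/5 + 270.677ms (3/5)
10. 1894.737ms @ 21/5 + 270.677ms (3/5)
11. 2165.414ms @ 24/5 + 270.677ms (3/5)
12. 2436.09ms @ 27/5 + 270.677ms (3/5)
13. 2706.767ms @ 6 + 676.692ms (3/2)
14. 3383.459ms @ 15/2 + 676.692ms (3/2)
15. 4060.15ms @ 9 + 338.346ms (3/4)
16. 4398.496ms @ 39/4 + 338.346ms (3/4)
17. 4736.842ms @ 21/2 + 676.692ms (3/2)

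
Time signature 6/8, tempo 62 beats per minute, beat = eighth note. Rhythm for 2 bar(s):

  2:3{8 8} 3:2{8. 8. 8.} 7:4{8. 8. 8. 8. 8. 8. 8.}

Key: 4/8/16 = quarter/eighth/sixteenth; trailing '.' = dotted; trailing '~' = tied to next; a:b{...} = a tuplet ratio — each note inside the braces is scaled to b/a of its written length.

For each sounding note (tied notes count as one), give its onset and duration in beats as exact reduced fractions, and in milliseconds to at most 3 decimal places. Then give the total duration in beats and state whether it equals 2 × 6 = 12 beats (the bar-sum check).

1) 0.0ms=0b +1451.613ms=3/2b
2) 1451.613ms=3/2b +1451.613ms=3/2b
3) 2903.226ms=3b +967.742ms=1b
4) 3870.968ms=4b +967.742ms=1b
5) 4838.71ms=5b +967.742ms=1b
6) 5806.452ms=6b +829.493ms=6/7b
7) 6635.945ms=48/7b +829.493ms=6/7b
8) 7465.438ms=54/7b +829.493ms=6/7b
9) 8294.931ms=60/7b +829.493ms=6/7b
10) 9124.424ms=66/7b +829.493ms=6/7b
11) 9953.917ms=72/7b +829.493ms=6/7b
12) 10783.41ms=78/7b +829.493ms=6/7b
Σ=12b of 12 (62bpm 6/8) — PASS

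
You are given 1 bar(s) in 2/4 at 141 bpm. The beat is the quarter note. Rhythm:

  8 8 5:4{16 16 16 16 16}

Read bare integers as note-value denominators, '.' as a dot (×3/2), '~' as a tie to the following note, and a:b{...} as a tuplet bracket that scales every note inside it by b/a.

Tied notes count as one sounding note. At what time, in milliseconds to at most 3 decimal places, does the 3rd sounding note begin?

1. 0.0ms @ 0 + 212.766ms (1/2)
2. 212.766ms @ 1/2 + 212.766ms (1/2)
3. 425.532ms @ 1 + 85.106ms (1/5)
4. 510.638ms @ 6/5 + 85.106ms (1/5)
5. 595.745ms @ 7/5 + 85.106ms (1/5)
6. 680.851ms @ 8/5 + 85.106ms (1/5)
7. 765.957ms @ 9/5 + 85.106ms (1/5)

note 3 onset = 1b = 425.532ms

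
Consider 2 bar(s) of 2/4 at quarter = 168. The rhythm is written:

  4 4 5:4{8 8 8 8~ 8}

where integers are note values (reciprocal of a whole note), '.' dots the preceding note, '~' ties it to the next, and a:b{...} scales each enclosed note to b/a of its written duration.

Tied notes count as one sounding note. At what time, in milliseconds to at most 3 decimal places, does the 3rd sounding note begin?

1. 0.0ms @ 0 + 357.143ms (1)
2. 357.143ms @ 1 + 357.143ms (1)
3. 714.286ms @ 2 + 142.857ms (2/5)
4. 857.143ms @ 12/5 + 142.857ms (2/5)
5. 1000.0ms @ 14/5 + 142.857ms (2/5)
6. 1142.857ms @ 16/5 + 285.714ms (4/5)

note 3 onset = 2b = 714.286ms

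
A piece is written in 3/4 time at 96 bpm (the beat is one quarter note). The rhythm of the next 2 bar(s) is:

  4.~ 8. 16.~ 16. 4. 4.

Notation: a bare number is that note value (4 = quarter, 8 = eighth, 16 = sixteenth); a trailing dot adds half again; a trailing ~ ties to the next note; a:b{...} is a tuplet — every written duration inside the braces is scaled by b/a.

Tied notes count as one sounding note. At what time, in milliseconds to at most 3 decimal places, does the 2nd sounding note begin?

1. 0.0ms @ 0 + 1406.25ms (9/4)
2. 1406.25ms @ 9/4 + 468.75ms (3/4)
3. 1875.0ms @ 3 + 937.5ms (3/2)
4. 2812.5ms @ 9/2 + 937.5ms (3/2)

note 2 onset = 9/4b = 1406.25ms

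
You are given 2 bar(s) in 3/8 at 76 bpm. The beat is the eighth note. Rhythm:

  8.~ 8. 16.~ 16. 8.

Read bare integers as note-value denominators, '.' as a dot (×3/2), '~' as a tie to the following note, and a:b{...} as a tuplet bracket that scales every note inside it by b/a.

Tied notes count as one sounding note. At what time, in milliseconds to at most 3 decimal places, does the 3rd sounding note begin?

1. 0.0ms @ 0 + 2368.421ms (3)
2. 2368.421ms @ 3 + 1184.211ms (3/2)
3. 3552.632ms @ 9/2 + 1184.211ms (3/2)

note 3 onset = 9/2b = 3552.632ms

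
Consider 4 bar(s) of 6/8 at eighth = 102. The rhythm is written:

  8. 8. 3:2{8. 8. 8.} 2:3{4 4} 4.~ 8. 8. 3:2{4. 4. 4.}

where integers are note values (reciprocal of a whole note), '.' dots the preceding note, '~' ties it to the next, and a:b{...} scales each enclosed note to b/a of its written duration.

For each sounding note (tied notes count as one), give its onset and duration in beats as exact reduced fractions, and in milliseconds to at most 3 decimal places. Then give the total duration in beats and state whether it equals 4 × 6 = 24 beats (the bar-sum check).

1) 0.0ms=0b +882.353ms=3/2b
2) 882.353ms=3/2b +882.353ms=3/2b
3) 1764.706ms=3b +588.235ms=1b
4) 2352.941ms=4b +588.235ms=1b
5) 2941.176ms=5b +588.235ms=1b
6) 3529.412ms=6b +1764.706ms=3b
7) 5294.118ms=9b +1764.706ms=3b
8) 7058.824ms=12b +2647.059ms=9/2b
9) 9705.882ms=33/2b +882.353ms=3/2b
10) 10588.235ms=18b +1176.471ms=2b
11) 11764.706ms=20b +1176.471ms=2b
12) 12941.176ms=22b +1176.471ms=2b
Σ=24b of 24 (102bpm 6/8) — PASS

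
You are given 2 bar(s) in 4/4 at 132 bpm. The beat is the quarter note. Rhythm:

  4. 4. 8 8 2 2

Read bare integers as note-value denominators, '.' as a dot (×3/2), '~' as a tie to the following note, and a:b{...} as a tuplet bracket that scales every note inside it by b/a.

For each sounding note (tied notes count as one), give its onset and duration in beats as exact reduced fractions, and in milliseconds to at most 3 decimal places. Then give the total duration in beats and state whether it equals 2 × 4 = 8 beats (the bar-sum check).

1) 0.0ms=0b +681.818ms=3/2b
2) 681.818ms=3/2b +681.818ms=3/2b
3) 1363.636ms=3b +227.273ms=1/2b
4) 1590.909ms=7/2b +227.273ms=1/2b
5) 1818.182ms=4b +909.091ms=2b
6) 2727.273ms=6b +909.091ms=2b
Σ=8b of 8 (132bpm 4/4) — PASS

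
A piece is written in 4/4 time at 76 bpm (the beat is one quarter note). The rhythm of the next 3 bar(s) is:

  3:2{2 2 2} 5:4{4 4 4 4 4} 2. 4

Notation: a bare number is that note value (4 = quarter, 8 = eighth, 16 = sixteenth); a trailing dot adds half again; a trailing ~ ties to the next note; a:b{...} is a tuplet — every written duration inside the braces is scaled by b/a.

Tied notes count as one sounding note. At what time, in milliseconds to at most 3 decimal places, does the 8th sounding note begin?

note 8 onset = 36/5b = 5684.211ms

1. 0.0ms @ 0 + 1052.632ms (4/3)
2. 1052.632ms @ 4/3 + 1052.632ms (4/3)
3. 2105.263ms @ 8/3 + 1052.632ms (4/3)
4. 3157.895ms @ 4 + 631.579ms (4/5)
5. 3789.474ms @ 24/5 + 631.579ms (4/5)
6. 4421.053ms @ 28/5 + 631.579ms (4/5)
7. 5052.632ms @ 32/5 + 631.579ms (4/5)
8. 5684.211ms @ 36/5 + 631.579ms (4/5)
9. 6315.789ms @ 8 + 2368.421ms (3)
10. 8684.211ms @ 11 + 789.474ms (1)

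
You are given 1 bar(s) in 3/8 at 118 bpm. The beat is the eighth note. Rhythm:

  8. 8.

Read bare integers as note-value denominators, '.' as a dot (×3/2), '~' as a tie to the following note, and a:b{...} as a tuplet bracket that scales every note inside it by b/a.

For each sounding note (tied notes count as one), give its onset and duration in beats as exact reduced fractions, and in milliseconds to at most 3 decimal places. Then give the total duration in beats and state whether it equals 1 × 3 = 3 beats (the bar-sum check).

1) 0.0ms=0b +762.712ms=3/2b
2) 762.712ms=3/2b +762.712ms=3/2b
Σ=3b of 3 (118bpm 3/8) — PASS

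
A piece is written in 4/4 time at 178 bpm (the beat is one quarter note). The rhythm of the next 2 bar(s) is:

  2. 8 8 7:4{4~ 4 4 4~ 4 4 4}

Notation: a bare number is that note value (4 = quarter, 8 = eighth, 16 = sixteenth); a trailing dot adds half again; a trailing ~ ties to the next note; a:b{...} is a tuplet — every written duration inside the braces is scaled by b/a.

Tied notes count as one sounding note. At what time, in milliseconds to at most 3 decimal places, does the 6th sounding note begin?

1. 0.0ms @ 0 + 1011.236ms (3)
2. 1011.236ms @ 3 + 168.539ms (1/2)
3. 1179.775ms @ 7/2 + 168.539ms (1/2)
4. 1348.315ms @ 4 + 385.233ms (8/7)
5. 1733.547ms @ 36/7 + 192.616ms (4/7)
6. 1926.164ms @ 40/7 + 385.233ms (8/7)
7. 2311.396ms @ 48/7 + 192.616ms (4/7)
8. 2504.013ms @ 52/7 + 192.616ms (4/7)

note 6 onset = 40/7b = 1926.164ms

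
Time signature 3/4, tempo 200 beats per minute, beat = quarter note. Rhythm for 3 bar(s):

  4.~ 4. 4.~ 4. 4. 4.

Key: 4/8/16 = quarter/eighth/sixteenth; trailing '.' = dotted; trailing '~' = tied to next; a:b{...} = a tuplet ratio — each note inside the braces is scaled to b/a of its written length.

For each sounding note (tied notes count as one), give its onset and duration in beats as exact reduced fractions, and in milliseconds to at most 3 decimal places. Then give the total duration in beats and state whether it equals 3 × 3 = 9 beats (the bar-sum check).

1) 0.0ms=0b +900.0ms=3b
2) 900.0ms=3b +900.0ms=3b
3) 1800.0ms=6b +450.0ms=3/2b
4) 2250.0ms=15/2b +450.0ms=3/2b
Σ=9b of 9 (200bpm 3/4) — PASS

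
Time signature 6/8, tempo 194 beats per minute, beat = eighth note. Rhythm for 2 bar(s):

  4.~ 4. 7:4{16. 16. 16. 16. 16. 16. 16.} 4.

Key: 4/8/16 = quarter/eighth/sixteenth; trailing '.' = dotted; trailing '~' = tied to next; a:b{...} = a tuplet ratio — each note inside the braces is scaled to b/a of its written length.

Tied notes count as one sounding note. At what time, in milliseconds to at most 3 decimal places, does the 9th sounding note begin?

1. 0.0ms @ 0 + 1855.67ms (6)
2. 1855.67ms @ 6 + 132.548ms (3/7)
3. 1988.218ms @ 45/7 + 132.548ms (3/7)
4. 2120.766ms @ 48/7 + 132.548ms (3/7)
5. 2253.314ms @ 51/7 + 132.548ms (3/7)
6. 2385.862ms @ 54/7 + 132.548ms (3/7)
7. 2518.409ms @ 57/7 + 132.548ms (3/7)
8. 2650.957ms @ 60/7 + 132.548ms (3/7)
9. 2783.505ms @ 9 + 927.835ms (3)

note 9 onset = 9b = 2783.505ms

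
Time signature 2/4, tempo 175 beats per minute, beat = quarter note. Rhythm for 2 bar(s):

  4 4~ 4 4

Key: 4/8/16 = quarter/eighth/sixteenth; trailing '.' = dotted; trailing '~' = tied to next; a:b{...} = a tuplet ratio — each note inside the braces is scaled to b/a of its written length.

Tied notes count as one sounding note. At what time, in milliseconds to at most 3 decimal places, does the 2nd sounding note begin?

note 2 onset = 1b = 342.857ms

1. 0.0ms @ 0 + 342.857ms (1)
2. 342.857ms @ 1 + 685.714ms (2)
3. 1028.571ms @ 3 + 342.857ms (1)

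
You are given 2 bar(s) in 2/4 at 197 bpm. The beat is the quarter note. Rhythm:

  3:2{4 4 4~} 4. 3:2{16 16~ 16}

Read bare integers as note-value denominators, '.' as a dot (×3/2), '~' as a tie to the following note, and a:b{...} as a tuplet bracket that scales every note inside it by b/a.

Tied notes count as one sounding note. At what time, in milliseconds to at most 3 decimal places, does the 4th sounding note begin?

1. 0.0ms @ 0 + 203.046ms (2/3)
2. 203.046ms @ 2/3 + 203.046ms (2/3)
3. 406.091ms @ 4/3 + 659.898ms (13/6)
4. 1065.99ms @ 7/2 + 50.761ms (1/6)
5. 1116.751ms @ 11/3 + 101.523ms (1/3)

note 4 onset = 7/2b = 1065.99ms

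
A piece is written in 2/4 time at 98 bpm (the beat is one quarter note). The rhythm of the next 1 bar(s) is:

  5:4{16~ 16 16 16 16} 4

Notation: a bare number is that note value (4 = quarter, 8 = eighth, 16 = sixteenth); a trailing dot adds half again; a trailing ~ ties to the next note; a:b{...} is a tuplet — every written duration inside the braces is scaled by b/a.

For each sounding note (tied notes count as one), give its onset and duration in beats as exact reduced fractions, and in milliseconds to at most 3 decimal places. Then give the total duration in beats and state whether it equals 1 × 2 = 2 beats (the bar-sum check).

1) 0.0ms=0b +244.898ms=2/5b
2) 244.898ms=2/5b +122.449ms=1/5b
3) 367.347ms=3/5b +122.449ms=1/5b
4) 489.796ms=4/5b +122.449ms=1/5b
5) 612.245ms=1b +612.245ms=1b
Σ=2b of 2 (98bpm 2/4) — PASS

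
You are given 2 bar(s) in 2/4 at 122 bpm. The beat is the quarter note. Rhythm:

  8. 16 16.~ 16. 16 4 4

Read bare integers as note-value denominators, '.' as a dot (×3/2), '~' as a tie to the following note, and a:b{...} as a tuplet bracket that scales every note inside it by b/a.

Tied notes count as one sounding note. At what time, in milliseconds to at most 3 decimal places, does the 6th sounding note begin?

note 6 onset = 3b = 1475.41ms

1. 0.0ms @ 0 + 368.852ms (3/4)
2. 368.852ms @ 3/4 + 122.951ms (1/4)
3. 491.803ms @ 1 + 368.852ms (3/4)
4. 860.656ms @ 7/4 + 122.951ms (1/4)
5. 983.607ms @ 2 + 491.803ms (1)
6. 1475.41ms @ 3 + 491.803ms (1)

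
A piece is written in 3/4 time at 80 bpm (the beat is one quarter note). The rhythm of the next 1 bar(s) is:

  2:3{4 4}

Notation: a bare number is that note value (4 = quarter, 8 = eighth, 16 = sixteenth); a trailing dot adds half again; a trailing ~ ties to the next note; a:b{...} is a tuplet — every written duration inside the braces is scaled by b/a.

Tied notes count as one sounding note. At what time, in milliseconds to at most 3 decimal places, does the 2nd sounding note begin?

note 2 onset = 3/2b = 1125.0ms

1. 0.0ms @ 0 + 1125.0ms (3/2)
2. 1125.0ms @ 3/2 + 1125.0ms (3/2)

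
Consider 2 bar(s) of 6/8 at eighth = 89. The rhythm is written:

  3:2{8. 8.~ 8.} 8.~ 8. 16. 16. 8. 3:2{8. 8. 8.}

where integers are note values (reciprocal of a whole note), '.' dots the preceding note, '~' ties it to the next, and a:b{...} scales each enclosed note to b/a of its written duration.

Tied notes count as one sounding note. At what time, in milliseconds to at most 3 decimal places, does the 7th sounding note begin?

note 7 onset = 9b = 6067.416ms

1. 0.0ms @ 0 + 674.157ms (1)
2. 674.157ms @ 1 + 1348.315ms (2)
3. 2022.472ms @ 3 + 2022.472ms (3)
4. 4044.944ms @ 6 + 505.618ms (3/4)
5. 4550.562ms @ 27/4 + 505.618ms (3/4)
6. 5056.18ms @ 15/2 + 1011.236ms (3/2)
7. 6067.416ms @ 9 + 674.157ms (1)
8. 6741.573ms @ 10 + 674.157ms (1)
9. 7415.73ms @ 11 + 674.157ms (1)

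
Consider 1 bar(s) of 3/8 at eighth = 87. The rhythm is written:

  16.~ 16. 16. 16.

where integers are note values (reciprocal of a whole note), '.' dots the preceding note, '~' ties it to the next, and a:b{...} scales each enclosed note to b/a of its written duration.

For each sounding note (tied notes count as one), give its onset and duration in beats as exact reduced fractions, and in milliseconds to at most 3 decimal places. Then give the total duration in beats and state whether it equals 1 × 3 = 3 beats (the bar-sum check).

1) 0.0ms=0b +1034.483ms=3/2b
2) 1034.483ms=3/2b +517.241ms=3/4b
3) 1551.724ms=9/4b +517.241ms=3/4b
Σ=3b of 3 (87bpm 3/8) — PASS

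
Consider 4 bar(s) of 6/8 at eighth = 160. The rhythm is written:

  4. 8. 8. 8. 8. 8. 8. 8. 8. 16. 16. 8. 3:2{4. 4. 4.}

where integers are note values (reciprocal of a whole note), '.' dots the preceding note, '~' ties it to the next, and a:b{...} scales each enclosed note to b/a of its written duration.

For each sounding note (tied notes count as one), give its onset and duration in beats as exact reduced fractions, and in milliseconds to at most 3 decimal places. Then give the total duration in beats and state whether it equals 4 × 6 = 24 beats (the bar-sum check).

1) 0.0ms=0b +1125.0ms=3b
2) 1125.0ms=3b +562.5ms=3/2b
3) 1687.5ms=9/2b +562.5ms=3/2b
4) 2250.0ms=6b +562.5ms=3/2b
5) 2812.5ms=15/2b +562.5ms=3/2b
6) 3375.0ms=9b +562.5ms=3/2b
7) 3937.5ms=21/2b +562.5ms=3/2b
8) 4500.0ms=12b +562.5ms=3/2b
9) 5062.5ms=27/2b +562.5ms=3/2b
10) 5625.0ms=15b +281.25ms=3/4b
11) 5906.25ms=63/4b +281.25ms=3/4b
12) 6187.5ms=33/2b +562.5ms=3/2b
13) 6750.0ms=18b +750.0ms=2b
14) 7500.0ms=20b +750.0ms=2b
15) 8250.0ms=22b +750.0ms=2b
Σ=24b of 24 (160bpm 6/8) — PASS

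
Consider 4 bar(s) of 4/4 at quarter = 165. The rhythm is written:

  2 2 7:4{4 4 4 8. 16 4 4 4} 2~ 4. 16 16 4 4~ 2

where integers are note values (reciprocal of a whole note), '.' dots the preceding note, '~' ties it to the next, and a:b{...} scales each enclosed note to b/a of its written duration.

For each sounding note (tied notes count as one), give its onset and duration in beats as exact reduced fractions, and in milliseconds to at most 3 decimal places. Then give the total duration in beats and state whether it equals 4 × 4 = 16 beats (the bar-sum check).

1) 0.0ms=0b +727.273ms=2b
2) 727.273ms=2b +727.273ms=2b
3) 1454.545ms=4b +207.792ms=4/7b
4) 1662.338ms=32/7b +207.792ms=4/7b
5) 1870.13ms=36/7b +207.792ms=4/7b
6) 2077.922ms=40/7b +155.844ms=3/7b
7) 2233.766ms=43/7b +51.948ms=1/7b
8) 2285.714ms=44/7b +207.792ms=4/7b
9) 2493.506ms=48/7b +207.792ms=4/7b
10) 2701.299ms=52/7b +207.792ms=4/7b
11) 2909.091ms=8b +1272.727ms=7/2b
12) 4181.818ms=23/2b +90.909ms=1/4b
13) 4272.727ms=47/4b +90.909ms=1/4b
14) 4363.636ms=12b +363.636ms=1b
15) 4727.273ms=13b +1090.909ms=3b
Σ=16b of 16 (165bpm 4/4) — PASS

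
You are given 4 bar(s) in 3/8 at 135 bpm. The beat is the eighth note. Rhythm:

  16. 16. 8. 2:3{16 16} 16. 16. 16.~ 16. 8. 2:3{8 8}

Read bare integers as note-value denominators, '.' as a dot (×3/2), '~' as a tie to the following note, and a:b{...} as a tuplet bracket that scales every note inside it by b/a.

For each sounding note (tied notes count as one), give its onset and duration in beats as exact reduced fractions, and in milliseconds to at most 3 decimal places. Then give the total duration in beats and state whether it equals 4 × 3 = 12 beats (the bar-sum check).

1) 0.0ms=0b +333.333ms=3/4b
2) 333.333ms=3/4b +333.333ms=3/4b
3) 666.667ms=3/2b +666.667ms=3/2b
4) 1333.333ms=3b +333.333ms=3/4b
5) 1666.667ms=15/4b +333.333ms=3/4b
6) 2000.0ms=9/2b +333.333ms=3/4b
7) 2333.333ms=21/4b +333.333ms=3/4b
8) 2666.667ms=6b +666.667ms=3/2b
9) 3333.333ms=15/2b +666.667ms=3/2b
10) 4000.0ms=9b +666.667ms=3/2b
11) 4666.667ms=21/2b +666.667ms=3/2b
Σ=12b of 12 (135bpm 3/8) — PASS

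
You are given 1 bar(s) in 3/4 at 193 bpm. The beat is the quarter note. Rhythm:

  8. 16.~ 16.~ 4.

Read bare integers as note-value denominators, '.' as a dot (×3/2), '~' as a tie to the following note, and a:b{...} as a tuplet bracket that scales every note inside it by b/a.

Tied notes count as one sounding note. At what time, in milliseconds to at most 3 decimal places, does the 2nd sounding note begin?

1. 0.0ms @ 0 + 233.161ms (3/4)
2. 233.161ms @ 3/4 + 699.482ms (9/4)

note 2 onset = 3/4b = 233.161ms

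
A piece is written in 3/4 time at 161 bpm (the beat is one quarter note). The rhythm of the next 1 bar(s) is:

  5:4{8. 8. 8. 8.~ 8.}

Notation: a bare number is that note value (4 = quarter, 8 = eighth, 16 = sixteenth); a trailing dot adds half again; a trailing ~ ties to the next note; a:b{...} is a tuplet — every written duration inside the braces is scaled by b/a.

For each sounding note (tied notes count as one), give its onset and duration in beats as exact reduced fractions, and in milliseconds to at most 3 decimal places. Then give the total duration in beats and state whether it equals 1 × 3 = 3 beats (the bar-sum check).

1) 0.0ms=0b +223.602ms=3/5b
2) 223.602ms=3/5b +223.602ms=3/5b
3) 447.205ms=6/5b +223.602ms=3/5b
4) 670.807ms=9/5b +447.205ms=6/5b
Σ=3b of 3 (161bpm 3/4) — PASS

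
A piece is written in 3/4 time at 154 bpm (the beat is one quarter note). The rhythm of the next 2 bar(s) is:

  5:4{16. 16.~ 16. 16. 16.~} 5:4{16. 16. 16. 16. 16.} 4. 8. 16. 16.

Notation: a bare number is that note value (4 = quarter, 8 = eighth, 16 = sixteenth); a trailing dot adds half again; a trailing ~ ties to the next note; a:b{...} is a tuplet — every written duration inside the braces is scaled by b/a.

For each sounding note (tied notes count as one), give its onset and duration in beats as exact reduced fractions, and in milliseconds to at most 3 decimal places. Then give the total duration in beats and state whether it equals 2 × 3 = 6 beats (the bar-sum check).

1) 0.0ms=0b +116.883ms=3/10b
2) 116.883ms=3/10b +233.766ms=3/5b
3) 350.649ms=9/10b +116.883ms=3/10b
4) 467.532ms=6/5b +233.766ms=3/5b
5) 701.299ms=9/5b +116.883ms=3/10b
6) 818.182ms=21/10b +116.883ms=3/10b
7) 935.065ms=12/5b +116.883ms=3/10b
8) 1051.948ms=27/10b +116.883ms=3/10b
9) 1168.831ms=3b +584.416ms=3/2b
10) 1753.247ms=9/2b +292.208ms=3/4b
11) 2045.455ms=21/4b +146.104ms=3/8b
12) 2191.558ms=45/8b +146.104ms=3/8b
Σ=6b of 6 (154bpm 3/4) — PASS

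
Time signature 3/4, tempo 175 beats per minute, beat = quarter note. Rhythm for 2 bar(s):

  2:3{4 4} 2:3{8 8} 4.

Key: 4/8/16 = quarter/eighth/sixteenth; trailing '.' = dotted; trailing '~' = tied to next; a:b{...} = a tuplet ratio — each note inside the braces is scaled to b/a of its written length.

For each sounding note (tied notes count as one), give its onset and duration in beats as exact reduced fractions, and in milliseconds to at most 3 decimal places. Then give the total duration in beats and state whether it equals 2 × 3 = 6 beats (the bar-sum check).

1) 0.0ms=0b +514.286ms=3/2b
2) 514.286ms=3/2b +514.286ms=3/2b
3) 1028.571ms=3b +257.143ms=3/4b
4) 1285.714ms=15/4b +257.143ms=3/4b
5) 1542.857ms=9/2b +514.286ms=3/2b
Σ=6b of 6 (175bpm 3/4) — PASS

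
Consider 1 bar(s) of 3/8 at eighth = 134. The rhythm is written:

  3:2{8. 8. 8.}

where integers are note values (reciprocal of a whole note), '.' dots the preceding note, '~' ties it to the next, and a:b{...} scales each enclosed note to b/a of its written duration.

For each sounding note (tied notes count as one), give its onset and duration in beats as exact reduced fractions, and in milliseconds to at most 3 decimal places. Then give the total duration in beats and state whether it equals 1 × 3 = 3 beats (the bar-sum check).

1) 0.0ms=0b +447.761ms=1b
2) 447.761ms=1b +447.761ms=1b
3) 895.522ms=2b +447.761ms=1b
Σ=3b of 3 (134bpm 3/8) — PASS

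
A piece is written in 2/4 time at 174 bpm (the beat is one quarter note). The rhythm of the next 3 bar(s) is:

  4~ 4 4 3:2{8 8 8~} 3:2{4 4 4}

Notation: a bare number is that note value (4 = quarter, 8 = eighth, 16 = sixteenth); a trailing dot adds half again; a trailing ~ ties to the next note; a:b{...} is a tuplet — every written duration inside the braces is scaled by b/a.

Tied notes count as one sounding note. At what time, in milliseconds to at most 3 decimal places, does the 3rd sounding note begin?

1. 0.0ms @ 0 + 689.655ms (2)
2. 689.655ms @ 2 + 344.828ms (1)
3. 1034.483ms @ 3 + 114.943ms (1/3)
4. 1149.425ms @ 10/3 + 114.943ms (1/3)
5. 1264.368ms @ 11/3 + 344.828ms (1)
6. 1609.195ms @ 14/3 + 229.885ms (2/3)
7. 1839.08ms @ 16/3 + 229.885ms (2/3)

note 3 onset = 3b = 1034.483ms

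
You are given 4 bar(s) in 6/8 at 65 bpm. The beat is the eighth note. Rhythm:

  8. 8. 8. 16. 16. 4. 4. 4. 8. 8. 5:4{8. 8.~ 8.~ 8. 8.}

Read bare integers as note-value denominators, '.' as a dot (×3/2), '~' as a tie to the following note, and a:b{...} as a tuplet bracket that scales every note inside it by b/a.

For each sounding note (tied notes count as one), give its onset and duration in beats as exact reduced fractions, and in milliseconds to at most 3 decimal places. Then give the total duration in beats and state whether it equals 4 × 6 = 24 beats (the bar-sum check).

1) 0.0ms=0b +1384.615ms=3/2b
2) 1384.615ms=3/2b +1384.615ms=3/2b
3) 2769.231ms=3b +1384.615ms=3/2b
4) 4153.846ms=9/2b +692.308ms=3/4b
5) 4846.154ms=21/4b +692.308ms=3/4b
6) 5538.462ms=6b +2769.231ms=3b
7) 8307.692ms=9b +2769.231ms=3b
8) 11076.923ms=12b +2769.231ms=3b
9) 13846.154ms=15b +1384.615ms=3/2b
10) 15230.769ms=33/2b +1384.615ms=3/2b
11) 16615.385ms=18b +1107.692ms=6/5b
12) 17723.077ms=96/5b +3323.077ms=18/5b
13) 21046.154ms=114/5b +1107.692ms=6/5b
Σ=24b of 24 (65bpm 6/8) — PASS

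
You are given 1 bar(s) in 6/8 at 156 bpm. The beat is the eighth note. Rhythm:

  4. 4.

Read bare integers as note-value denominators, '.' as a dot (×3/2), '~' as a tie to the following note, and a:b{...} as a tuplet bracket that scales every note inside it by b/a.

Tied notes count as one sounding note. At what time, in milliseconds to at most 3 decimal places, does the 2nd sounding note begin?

1. 0.0ms @ 0 + 1153.846ms (3)
2. 1153.846ms @ 3 + 1153.846ms (3)

note 2 onset = 3b = 1153.846ms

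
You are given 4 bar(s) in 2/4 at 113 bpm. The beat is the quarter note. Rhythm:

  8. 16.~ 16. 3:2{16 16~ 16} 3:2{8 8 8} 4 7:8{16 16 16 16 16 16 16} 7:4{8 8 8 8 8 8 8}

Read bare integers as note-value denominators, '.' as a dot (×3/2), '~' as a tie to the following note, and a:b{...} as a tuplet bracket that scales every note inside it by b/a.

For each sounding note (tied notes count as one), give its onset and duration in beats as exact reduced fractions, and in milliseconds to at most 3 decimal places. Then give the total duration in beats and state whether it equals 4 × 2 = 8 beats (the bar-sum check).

1) 0.0ms=0b +398.23ms=3/4b
2) 398.23ms=3/4b +398.23ms=3/4b
3) 796.46ms=3/2b +88.496ms=1/6b
4) 884.956ms=5/3b +176.991ms=1/3b
5) 1061.947ms=2b +176.991ms=1/3b
6) 1238.938ms=7/3b +176.991ms=1/3b
7) 1415.929ms=8/3b +176.991ms=1/3b
8) 1592.92ms=3b +530.973ms=1b
9) 2123.894ms=4b +151.707ms=2/7b
10) 2275.601ms=30/7b +151.707ms=2/7b
11) 2427.307ms=32/7b +151.707ms=2/7b
12) 2579.014ms=34/7b +151.707ms=2/7b
13) 2730.721ms=36/7b +151.707ms=2/7b
14) 2882.427ms=38/7b +151.707ms=2/7b
15) 3034.134ms=40/7b +151.707ms=2/7b
16) 3185.841ms=6b +151.707ms=2/7b
17) 3337.547ms=44/7b +151.707ms=2/7b
18) 3489.254ms=46/7b +151.707ms=2/7b
19) 3640.961ms=48/7b +151.707ms=2/7b
20) 3792.668ms=50/7b +151.707ms=2/7b
21) 3944.374ms=52/7b +151.707ms=2/7b
22) 4096.081ms=54/7b +151.707ms=2/7b
Σ=8b of 8 (113bpm 2/4) — PASS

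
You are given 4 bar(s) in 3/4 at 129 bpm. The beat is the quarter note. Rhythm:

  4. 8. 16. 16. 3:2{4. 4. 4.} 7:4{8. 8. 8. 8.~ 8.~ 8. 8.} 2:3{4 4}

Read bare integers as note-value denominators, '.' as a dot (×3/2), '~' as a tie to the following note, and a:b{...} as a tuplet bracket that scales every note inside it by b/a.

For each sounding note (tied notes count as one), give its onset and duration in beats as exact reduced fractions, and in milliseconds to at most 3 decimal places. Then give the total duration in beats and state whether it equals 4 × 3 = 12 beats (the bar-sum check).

1) 0.0ms=0b +697.674ms=3/2b
2) 697.674ms=3/2b +348.837ms=3/4b
3) 1046.512ms=9/4b +174.419ms=3/8b
4) 1220.93ms=21/8b +174.419ms=3/8b
5) 1395.349ms=3b +465.116ms=1b
6) 1860.465ms=4b +465.116ms=1b
7) 2325.581ms=5b +465.116ms=1b
8) 2790.698ms=6b +199.336ms=3/7b
9) 2990.033ms=45/7b +199.336ms=3/7b
10) 3189.369ms=48/7b +199.336ms=3/7b
11) 3388.704ms=51/7b +598.007ms=9/7b
12) 3986.711ms=60/7b +199.336ms=3/7b
13) 4186.047ms=9b +697.674ms=3/2b
14) 4883.721ms=21/2b +697.674ms=3/2b
Σ=12b of 12 (129bpm 3/4) — PASS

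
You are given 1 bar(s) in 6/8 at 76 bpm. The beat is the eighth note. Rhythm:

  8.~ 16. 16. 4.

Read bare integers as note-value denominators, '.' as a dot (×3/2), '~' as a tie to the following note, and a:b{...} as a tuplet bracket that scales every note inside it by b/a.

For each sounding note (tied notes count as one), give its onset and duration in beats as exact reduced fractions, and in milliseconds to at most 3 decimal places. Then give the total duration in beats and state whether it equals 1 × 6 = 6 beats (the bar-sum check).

1) 0.0ms=0b +1776.316ms=9/4b
2) 1776.316ms=9/4b +592.105ms=3/4b
3) 2368.421ms=3b +2368.421ms=3b
Σ=6b of 6 (76bpm 6/8) — PASS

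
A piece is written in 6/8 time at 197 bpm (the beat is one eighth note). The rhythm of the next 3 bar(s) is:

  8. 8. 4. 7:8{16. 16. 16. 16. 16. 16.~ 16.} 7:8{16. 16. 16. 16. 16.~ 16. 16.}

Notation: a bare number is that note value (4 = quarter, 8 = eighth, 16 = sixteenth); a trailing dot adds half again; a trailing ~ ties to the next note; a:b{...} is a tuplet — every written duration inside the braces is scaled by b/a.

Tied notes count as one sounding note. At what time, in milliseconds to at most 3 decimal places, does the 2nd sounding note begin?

1. 0.0ms @ 0 + 456.853ms (3/2)
2. 456.853ms @ 3/2 + 456.853ms (3/2)
3. 913.706ms @ 3 + 913.706ms (3)
4. 1827.411ms @ 6 + 261.059ms (6/7)
5. 2088.47ms @ 48/7 + 261.059ms (6/7)
6. 2349.529ms @ 54/7 + 261.059ms (6/7)
7. 2610.587ms @ 60/7 + 261.059ms (6/7)
8. 2871.646ms @ 66/7 + 261.059ms (6/7)
9. 3132.705ms @ 72/7 + 522.117ms (12/7)
10. 3654.822ms @ 12 + 261.059ms (6/7)
11. 3915.881ms @ 90/7 + 261.059ms (6/7)
12. 4176.94ms @ 96/7 + 261.059ms (6/7)
13. 4437.999ms @ 102/7 + 261.059ms (6/7)
14. 4699.057ms @ 108/7 + 522.117ms (12/7)
15. 5221.175ms @ 120/7 + 261.059ms (6/7)

note 2 onset = 3/2b = 456.853ms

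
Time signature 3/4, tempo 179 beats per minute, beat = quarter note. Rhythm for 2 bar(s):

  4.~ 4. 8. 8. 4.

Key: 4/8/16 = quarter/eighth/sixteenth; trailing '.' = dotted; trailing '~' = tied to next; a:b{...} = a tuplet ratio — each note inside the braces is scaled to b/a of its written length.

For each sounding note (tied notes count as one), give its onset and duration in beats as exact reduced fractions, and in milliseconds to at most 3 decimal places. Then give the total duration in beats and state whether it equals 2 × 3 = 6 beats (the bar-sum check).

1) 0.0ms=0b +1005.587ms=3b
2) 1005.587ms=3b +251.397ms=3/4b
3) 1256.983ms=15/4b +251.397ms=3/4b
4) 1508.38ms=9/2b +502.793ms=3/2b
Σ=6b of 6 (179bpm 3/4) — PASS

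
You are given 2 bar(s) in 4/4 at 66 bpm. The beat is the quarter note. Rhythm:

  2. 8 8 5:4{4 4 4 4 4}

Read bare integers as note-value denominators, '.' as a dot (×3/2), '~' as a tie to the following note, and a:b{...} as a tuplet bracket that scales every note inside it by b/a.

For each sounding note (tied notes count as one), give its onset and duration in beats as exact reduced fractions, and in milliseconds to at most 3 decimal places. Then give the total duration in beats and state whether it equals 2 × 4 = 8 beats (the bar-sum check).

1) 0.0ms=0b +2727.273ms=3b
2) 2727.273ms=3b +454.545ms=1/2b
3) 3181.818ms=7/2b +454.545ms=1/2b
4) 3636.364ms=4b +727.273ms=4/5b
5) 4363.636ms=24/5b +727.273ms=4/5b
6) 5090.909ms=28/5b +727.273ms=4/5b
7) 5818.182ms=32/5b +727.273ms=4/5b
8) 6545.455ms=36/5b +727.273ms=4/5b
Σ=8b of 8 (66bpm 4/4) — PASS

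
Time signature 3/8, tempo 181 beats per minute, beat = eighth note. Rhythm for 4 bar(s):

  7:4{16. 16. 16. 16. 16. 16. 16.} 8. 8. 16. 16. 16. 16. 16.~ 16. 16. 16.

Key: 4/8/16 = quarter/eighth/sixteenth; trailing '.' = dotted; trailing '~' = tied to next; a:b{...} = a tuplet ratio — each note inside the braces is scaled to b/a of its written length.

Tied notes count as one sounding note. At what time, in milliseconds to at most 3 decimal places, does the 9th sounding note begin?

1. 0.0ms @ 0 + 142.068ms (3/7)
2. 142.068ms @ 3/7 + 142.068ms (3/7)
3. 284.136ms @ 6/7 + 142.068ms (3/7)
4. 426.204ms @ 9/7 + 142.068ms (3/7)
5. 568.272ms @ 12/7 + 142.068ms (3/7)
6. 710.339ms @ 15/7 + 142.068ms (3/7)
7. 852.407ms @ 18/7 + 142.068ms (3/7)
8. 994.475ms @ 3 + 497.238ms (3/2)
9. 1491.713ms @ 9/2 + 497.238ms (3/2)
10. 1988.95ms @ 6 + 248.619ms (3/4)
11. 2237.569ms @ 27/4 + 248.619ms (3/4)
12. 2486.188ms @ 15/2 + 248.619ms (3/4)
13. 2734.807ms @ 33/4 + 248.619ms (3/4)
14. 2983.425ms @ 9 + 497.238ms (3/2)
15. 3480.663ms @ 21/2 + 248.619ms (3/4)
16. 3729.282ms @ 45/4 + 248.619ms (3/4)

note 9 onset = 9/2b = 1491.713ms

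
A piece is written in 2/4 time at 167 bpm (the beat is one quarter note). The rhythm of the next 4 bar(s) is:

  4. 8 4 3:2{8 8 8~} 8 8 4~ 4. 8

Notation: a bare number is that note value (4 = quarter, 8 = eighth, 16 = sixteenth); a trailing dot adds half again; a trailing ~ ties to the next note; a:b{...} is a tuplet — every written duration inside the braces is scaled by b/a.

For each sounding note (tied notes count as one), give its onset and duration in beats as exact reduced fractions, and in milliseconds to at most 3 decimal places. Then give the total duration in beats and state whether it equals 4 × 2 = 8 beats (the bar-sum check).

1) 0.0ms=0b +538.922ms=3/2b
2) 538.922ms=3/2b +179.641ms=1/2b
3) 718.563ms=2b +359.281ms=1b
4) 1077.844ms=3b +119.76ms=1/3b
5) 1197.605ms=10/3b +119.76ms=1/3b
6) 1317.365ms=11/3b +299.401ms=5/6b
7) 1616.766ms=9/2b +179.641ms=1/2b
8) 1796.407ms=5b +898.204ms=5/2b
9) 2694.611ms=15/2b +179.641ms=1/2b
Σ=8b of 8 (167bpm 2/4) — PASS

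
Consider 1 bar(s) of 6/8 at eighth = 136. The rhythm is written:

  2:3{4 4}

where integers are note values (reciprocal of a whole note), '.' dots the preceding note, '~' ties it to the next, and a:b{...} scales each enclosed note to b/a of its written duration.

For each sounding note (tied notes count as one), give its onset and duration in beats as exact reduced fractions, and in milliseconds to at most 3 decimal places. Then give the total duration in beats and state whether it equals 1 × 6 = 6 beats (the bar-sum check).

1) 0.0ms=0b +1323.529ms=3b
2) 1323.529ms=3b +1323.529ms=3b
Σ=6b of 6 (136bpm 6/8) — PASS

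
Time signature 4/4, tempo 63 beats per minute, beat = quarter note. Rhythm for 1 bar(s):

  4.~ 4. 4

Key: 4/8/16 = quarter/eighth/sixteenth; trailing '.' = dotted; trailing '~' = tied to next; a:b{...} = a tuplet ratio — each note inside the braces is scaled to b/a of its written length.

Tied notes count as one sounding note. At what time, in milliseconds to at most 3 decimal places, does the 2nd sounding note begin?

1. 0.0ms @ 0 + 2857.143ms (3)
2. 2857.143ms @ 3 + 952.381ms (1)

note 2 onset = 3b = 2857.143ms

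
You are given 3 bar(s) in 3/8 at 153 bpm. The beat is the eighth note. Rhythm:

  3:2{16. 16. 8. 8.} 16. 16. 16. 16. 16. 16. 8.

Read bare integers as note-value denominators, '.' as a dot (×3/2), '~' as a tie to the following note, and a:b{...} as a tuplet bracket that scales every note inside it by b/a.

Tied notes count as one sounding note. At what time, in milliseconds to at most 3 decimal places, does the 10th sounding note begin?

1. 0.0ms @ 0 + 196.078ms (1/2)
2. 196.078ms @ 1/2 + 196.078ms (1/2)
3. 392.157ms @ 1 + 392.157ms (1)
4. 784.314ms @ 2 + 392.157ms (1)
5. 1176.471ms @ 3 + 294.118ms (3/4)
6. 1470.588ms @ 15/4 + 294.118ms (3/4)
7. 1764.706ms @ 9/2 + 294.118ms (3/4)
8. 2058.824ms @ 21/4 + 294.118ms (3/4)
9. 2352.941ms @ 6 + 294.118ms (3/4)
10. 2647.059ms @ 27/4 + 294.118ms (3/4)
11. 2941.176ms @ 15/2 + 588.235ms (3/2)

note 10 onset = 27/4b = 2647.059ms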